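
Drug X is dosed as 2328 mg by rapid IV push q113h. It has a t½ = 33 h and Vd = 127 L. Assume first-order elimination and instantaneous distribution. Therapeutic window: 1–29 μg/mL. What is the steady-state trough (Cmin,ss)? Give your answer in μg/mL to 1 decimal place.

τ/t½ = 113/33 ≈ 3.4242, so fraction remaining f = (1/2)^(113/33) ≈ 0.0932.
At steady state, accumulation factor R = 1/(1 − e^(−kτ)) ≈ 1.1028.
Each bolus raises the concentration by D/Vd = 2328/127 ≈ 18.331 μg/mL.
Cmax,ss = C₀/(1 − f) ≈ 18.331/0.9068 ≈ 20.215 μg/mL.
Steady-state trough Cmin,ss = Cmax,ss·f ≈ 20.215 × 0.0932 ≈ 1.884 μg/mL.
Trough 1.9 μg/mL vs MEC 1 μg/mL: adequate.

1.9 μg/mL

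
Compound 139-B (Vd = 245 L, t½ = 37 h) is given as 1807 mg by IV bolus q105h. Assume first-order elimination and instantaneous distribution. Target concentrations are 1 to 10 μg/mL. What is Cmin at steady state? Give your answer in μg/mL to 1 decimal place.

1.2 μg/mL

τ/t½ = 105/37 ≈ 2.8378, so fraction remaining f = (1/2)^(105/37) ≈ 0.1399.
At steady state, accumulation factor R = 1/(1 − e^(−kτ)) ≈ 1.1627.
Each bolus raises the concentration by D/Vd = 1807/245 ≈ 7.376 μg/mL.
Steady-state peak Cmax,ss = C₀·R ≈ 7.376 × 1.1627 ≈ 8.576 μg/mL.
One interval later, Cmin,ss = Cmax,ss·e^(−kτ) ≈ 8.576 × 0.1399 ≈ 1.200 μg/mL.
Trough 1.2 μg/mL vs MEC 1 μg/mL: adequate.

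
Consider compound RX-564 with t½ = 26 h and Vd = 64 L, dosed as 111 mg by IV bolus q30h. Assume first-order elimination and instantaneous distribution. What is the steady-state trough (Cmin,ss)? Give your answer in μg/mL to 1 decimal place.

τ/t½ = 30/26 ≈ 1.1538, so fraction remaining f = (1/2)^(30/26) ≈ 0.4494.
At steady state, accumulation factor R = 1/(1 − e^(−kτ)) ≈ 1.8162.
Single-dose peak C₀ = D/Vd = 111/64 ≈ 1.734 μg/mL.
Steady-state peak Cmax,ss = C₀·R ≈ 1.734 × 1.8162 ≈ 3.149 μg/mL.
One interval later, Cmin,ss = Cmax,ss·e^(−kτ) ≈ 3.149 × 0.4494 ≈ 1.415 μg/mL.

1.4 μg/mL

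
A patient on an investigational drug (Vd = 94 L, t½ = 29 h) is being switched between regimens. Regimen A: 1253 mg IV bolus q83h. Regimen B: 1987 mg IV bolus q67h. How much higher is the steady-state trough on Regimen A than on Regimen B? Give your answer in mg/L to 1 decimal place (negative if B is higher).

Regimen A: f = (1/2)^(83/29) ≈ 0.1375; Cmin,ss = (1253/94)·f/(1−f) ≈ 2.125 mg/L.
Regimen B: f = (1/2)^(67/29) ≈ 0.2016; Cmin,ss = (1987/94)·f/(1−f) ≈ 5.338 mg/L.
Difference ≈ 2.125 − 5.338 ≈ -3.213 mg/L.

-3.2 mg/L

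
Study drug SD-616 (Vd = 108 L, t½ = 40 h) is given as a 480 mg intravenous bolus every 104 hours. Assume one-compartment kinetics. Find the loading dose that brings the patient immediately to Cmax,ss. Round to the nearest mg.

575 mg

f = (1/2)^(104/40) ≈ 0.164938; accumulation ratio R = 1/(1−f) ≈ 1.19752.
Loading dose to hit Cmax,ss on first dose: D_load = D_maint·R ≈ 480 × 1.19752 ≈ 574.81 mg.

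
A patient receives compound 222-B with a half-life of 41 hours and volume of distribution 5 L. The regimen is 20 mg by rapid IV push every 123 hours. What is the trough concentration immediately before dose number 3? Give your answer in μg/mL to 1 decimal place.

0.6 μg/mL

f = (1/2)^(τ/t½) = (1/2)^(123/41) ≈ 0.1250.
C₀ = D/Vd = 20/5 ≈ 4.000 μg/mL.
Before the 3rd dose, 2 doses have been given. Superposition: Cmin = C₀·(f + f²).
≈ 4.000 × (0.1250 + 0.0156) ≈ 4.000 × 0.1406 ≈ 0.562 μg/mL.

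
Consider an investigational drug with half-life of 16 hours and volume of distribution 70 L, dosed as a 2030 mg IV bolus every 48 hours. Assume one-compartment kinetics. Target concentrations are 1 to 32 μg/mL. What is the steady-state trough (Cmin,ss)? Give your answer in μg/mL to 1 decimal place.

The dosing interval is 3 half-lives, so f = 2^(−3) = 0.125.
Accumulation ratio R = 1/(1 − f) = 1/0.875 = 8/7.
Single-dose peak C₀ = D/Vd = 2030/70 = 29 μg/mL.
Steady-state peak Cmax,ss = C₀·R = 29 × 8/7 ≈ 33.143 μg/mL.
Steady-state trough Cmin,ss = Cmax,ss·f ≈ 33.143 × 0.125 ≈ 4.143 μg/mL.
Trough 4.1 μg/mL vs MEC 1 μg/mL: adequate.

4.1 μg/mL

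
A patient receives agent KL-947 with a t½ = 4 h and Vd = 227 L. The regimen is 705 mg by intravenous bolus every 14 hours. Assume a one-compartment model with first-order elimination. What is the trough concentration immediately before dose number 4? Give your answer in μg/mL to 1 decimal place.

f = (1/2)^(τ/t½) = (1/2)^(14/4) ≈ 0.0884.
C₀ = D/Vd = 705/227 ≈ 3.106 μg/mL.
Before the 4th dose, 3 doses have been given. Superposition: Cmin = C₀·(f + f² + … + f^3).
≈ 3.106 × (0.0884 + 0.0078 + 0.0007) ≈ 3.106 × 0.0969 ≈ 0.301 μg/mL.

0.3 μg/mL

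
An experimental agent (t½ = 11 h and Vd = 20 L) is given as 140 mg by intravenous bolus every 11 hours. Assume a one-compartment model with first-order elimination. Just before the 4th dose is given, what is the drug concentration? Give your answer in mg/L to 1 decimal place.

f = (1/2)^(τ/t½) = (1/2)^(11/11) ≈ 0.5000.
C₀ = D/Vd = 140/20 ≈ 7.000 mg/L.
Before the 4th dose, 3 doses have been given. Superposition: Cmin = C₀·(f + f² + … + f^3).
≈ 7.000 × (0.5000 + 0.2500 + 0.1250) ≈ 7.000 × 0.8750 ≈ 6.125 mg/L.

6.1 mg/L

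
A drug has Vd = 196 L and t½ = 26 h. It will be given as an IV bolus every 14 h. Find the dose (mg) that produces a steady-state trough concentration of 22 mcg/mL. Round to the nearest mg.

1951 mg

τ/t½ = 14/26 ≈ 0.53846, so f = (1/2)^(14/26) ≈ 0.688505.
Cmin,ss = (D/Vd)·f/(1−f), so D = Cmin,ss·Vd·(1−f)/f.
D = 22 × 196 × (1−f)/f ≈ 22 × 196 × 0.45242 ≈ 1950.84 mg.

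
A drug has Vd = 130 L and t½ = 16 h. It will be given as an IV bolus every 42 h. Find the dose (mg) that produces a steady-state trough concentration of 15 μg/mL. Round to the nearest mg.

τ/t½ = 42/16 ≈ 2.625, so f = (1/2)^(42/16) ≈ 0.162105.
Cmin,ss = (D/Vd)·f/(1−f), so D = Cmin,ss·Vd·(1−f)/f.
D = 15 × 130 × (1−f)/f ≈ 15 × 130 × 5.16884 ≈ 10079.24 mg.

10079 mg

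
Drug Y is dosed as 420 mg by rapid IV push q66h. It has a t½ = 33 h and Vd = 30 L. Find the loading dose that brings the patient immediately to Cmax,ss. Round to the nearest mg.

f = (1/2)^(66/33) ≈ 0.250000; accumulation ratio R = 1/(1−f) ≈ 1.33333.
Loading dose to hit Cmax,ss on first dose: D_load = D_maint·R ≈ 420 × 1.33333 ≈ 560.00 mg.

560 mg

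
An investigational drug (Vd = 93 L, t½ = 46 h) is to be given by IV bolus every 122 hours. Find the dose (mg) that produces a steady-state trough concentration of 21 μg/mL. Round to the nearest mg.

10324 mg

τ/t½ = 122/46 ≈ 2.6522, so f = (1/2)^(122/46) ≈ 0.159080.
Cmin,ss = (D/Vd)·f/(1−f), so D = Cmin,ss·Vd·(1−f)/f.
D = 21 × 93 × (1−f)/f ≈ 21 × 93 × 5.28615 ≈ 10323.85 mg.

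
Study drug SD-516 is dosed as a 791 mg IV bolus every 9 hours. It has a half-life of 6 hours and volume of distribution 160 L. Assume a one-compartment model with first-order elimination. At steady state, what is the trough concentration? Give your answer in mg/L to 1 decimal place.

k = ln2/t½ = ln2/6 ≈ 0.115525 h⁻¹; fraction remaining f = e^(−kτ) = e^(−0.115525×9) ≈ 0.3536.
Each bolus raises the concentration by D/Vd = 791/160 ≈ 4.944 mg/L.
Steady-state trough Cmin,ss = C₀·f/(1−f) ≈ 4.944 × 0.3536/0.6464 ≈ 2.705 mg/L.

2.7 mg/L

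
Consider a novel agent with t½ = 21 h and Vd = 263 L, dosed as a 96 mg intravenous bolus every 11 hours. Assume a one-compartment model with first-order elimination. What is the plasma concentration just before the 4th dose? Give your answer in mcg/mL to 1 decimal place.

0.6 mcg/mL

f = (1/2)^(τ/t½) = (1/2)^(11/21) ≈ 0.6955.
C₀ = D/Vd = 96/263 ≈ 0.365 mcg/mL.
Before the 4th dose, 3 doses have been given. Superposition: Cmin = C₀·(f + f² + … + f^3).
≈ 0.365 × (0.6955 + 0.4837 + 0.3364) ≈ 0.365 × 1.5156 ≈ 0.553 mcg/mL.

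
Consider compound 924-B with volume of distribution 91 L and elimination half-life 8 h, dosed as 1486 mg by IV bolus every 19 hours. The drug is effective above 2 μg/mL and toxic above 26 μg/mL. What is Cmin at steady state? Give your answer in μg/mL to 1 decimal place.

τ/t½ = 19/8 ≈ 2.375, so fraction remaining f = (1/2)^(19/8) ≈ 0.1928.
Accumulation ratio R = 1/(1 − f) ≈ 1/0.8072 ≈ 1.2389.
Single-dose peak C₀ = D/Vd = 1486/91 ≈ 16.330 μg/mL.
Cmax,ss = C₀/(1 − f) ≈ 16.330/0.8072 ≈ 20.230 μg/mL.
One interval later, Cmin,ss = Cmax,ss·e^(−kτ) ≈ 20.230 × 0.1928 ≈ 3.900 μg/mL.
Trough 3.9 μg/mL vs MEC 2 μg/mL: adequate.

3.9 μg/mL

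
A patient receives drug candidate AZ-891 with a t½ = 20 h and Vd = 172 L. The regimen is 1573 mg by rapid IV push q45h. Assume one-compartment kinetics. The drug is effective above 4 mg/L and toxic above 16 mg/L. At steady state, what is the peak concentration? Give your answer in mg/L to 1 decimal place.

11.6 mg/L

Over one 45-h interval, 45/20 ≈ 2.25 half-lives elapse, leaving f ≈ 0.2102 of each dose.
Accumulation ratio R = 1/(1 − f) ≈ 1/0.7898 ≈ 1.2661.
Each bolus raises the concentration by D/Vd = 1573/172 ≈ 9.145 mg/L.
Cmax,ss = C₀/(1 − f) ≈ 9.145/0.7898 ≈ 11.579 mg/L.
Peak 11.6 mg/L vs MTC 16 mg/L: below toxic threshold.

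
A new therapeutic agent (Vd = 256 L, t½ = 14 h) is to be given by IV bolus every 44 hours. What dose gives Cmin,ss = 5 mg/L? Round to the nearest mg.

τ/t½ = 44/14 ≈ 3.1429, so f = (1/2)^(44/14) ≈ 0.113215.
Cmin,ss = (D/Vd)·f/(1−f), so D = Cmin,ss·Vd·(1−f)/f.
D = 5 × 256 × (1−f)/f ≈ 5 × 256 × 7.83275 ≈ 10025.92 mg.

10026 mg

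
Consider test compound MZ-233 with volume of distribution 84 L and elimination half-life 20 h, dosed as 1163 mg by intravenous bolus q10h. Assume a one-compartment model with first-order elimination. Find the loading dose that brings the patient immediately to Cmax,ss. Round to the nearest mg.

3971 mg

f = (1/2)^(10/20) ≈ 0.707107; accumulation ratio R = 1/(1−f) ≈ 3.41422.
Loading dose to hit Cmax,ss on first dose: D_load = D_maint·R ≈ 1163 × 3.41422 ≈ 3970.74 mg.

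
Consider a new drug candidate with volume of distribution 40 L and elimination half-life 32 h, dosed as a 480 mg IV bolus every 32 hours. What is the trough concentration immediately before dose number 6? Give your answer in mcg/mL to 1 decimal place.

11.6 mcg/mL

f = (1/2)^(τ/t½) = (1/2)^(32/32) ≈ 0.5000.
C₀ = D/Vd = 480/40 ≈ 12.000 mcg/mL.
Before the 6th dose, 5 doses have been given. Superposition: Cmin = C₀·(f + f² + … + f^5).
≈ 12.000 × (0.5000 + 0.2500 + 0.1250 + 0.0625 + 0.0313) ≈ 12.000 × 0.9688 ≈ 11.626 mcg/mL.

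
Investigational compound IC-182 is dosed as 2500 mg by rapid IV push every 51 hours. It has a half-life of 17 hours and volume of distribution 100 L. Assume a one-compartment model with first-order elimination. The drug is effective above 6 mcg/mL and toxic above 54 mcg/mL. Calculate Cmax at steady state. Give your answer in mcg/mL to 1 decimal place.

The dosing interval is 3 half-lives, so f = 2^(−3) = 0.125.
Accumulation ratio R = 1/(1 − f) = 1/0.875 = 8/7.
Single-dose peak C₀ = D/Vd = 2500/100 = 25 mcg/mL.
Steady-state peak Cmax,ss = C₀·R = 25 × 8/7 ≈ 28.571 mcg/mL.
Peak 28.6 mcg/mL vs MTC 54 mcg/mL: below toxic threshold.

28.6 mcg/mL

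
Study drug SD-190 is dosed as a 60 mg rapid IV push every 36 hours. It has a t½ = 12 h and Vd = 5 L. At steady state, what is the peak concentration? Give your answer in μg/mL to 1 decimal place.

13.7 μg/mL

The dosing interval is 3 half-lives, so f = 2^(−3) = 0.125.
At steady state, R = 1/(1 − 0.125) = 8/7.
Single-dose peak C₀ = D/Vd = 60/5 = 12 μg/mL.
Steady-state peak Cmax,ss = C₀·R = 12 × 8/7 ≈ 13.714 μg/mL.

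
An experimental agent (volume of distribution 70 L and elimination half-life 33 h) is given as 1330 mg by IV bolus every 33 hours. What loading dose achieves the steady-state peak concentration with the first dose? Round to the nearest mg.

2660 mg

f = (1/2)^(33/33) ≈ 0.500000; accumulation ratio R = 1/(1−f) ≈ 2.00000.
Loading dose to hit Cmax,ss on first dose: D_load = D_maint·R ≈ 1330 × 2.00000 ≈ 2660.00 mg.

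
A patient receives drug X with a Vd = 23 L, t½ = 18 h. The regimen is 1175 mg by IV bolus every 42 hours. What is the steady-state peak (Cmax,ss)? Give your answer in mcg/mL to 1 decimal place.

63.7 mcg/mL

Over one 42-h interval, 42/18 ≈ 2.3333 half-lives elapse, leaving f ≈ 0.1984 of each dose.
Accumulation ratio R = 1/(1 − f) ≈ 1/0.8016 ≈ 1.2475.
Single-dose peak C₀ = D/Vd = 1175/23 ≈ 51.087 mcg/mL.
Steady-state peak Cmax,ss = C₀·R ≈ 51.087 × 1.2475 ≈ 63.731 mcg/mL.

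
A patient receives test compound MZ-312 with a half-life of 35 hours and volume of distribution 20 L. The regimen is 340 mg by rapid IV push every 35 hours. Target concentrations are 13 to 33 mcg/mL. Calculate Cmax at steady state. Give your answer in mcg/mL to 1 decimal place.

τ = 35 h = 1 half-life, so f = (1/2)^1 = 0.5.
At steady state, R = 1/(1 − 0.5) = 2/1.
Single-dose peak C₀ = D/Vd = 340/20 = 17 mcg/mL.
Steady-state peak Cmax,ss = C₀·R = 17 × 2/1 ≈ 34.000 mcg/mL.
Peak 34.0 mcg/mL vs MTC 33 mcg/mL: exceeds toxic threshold.

34.0 mcg/mL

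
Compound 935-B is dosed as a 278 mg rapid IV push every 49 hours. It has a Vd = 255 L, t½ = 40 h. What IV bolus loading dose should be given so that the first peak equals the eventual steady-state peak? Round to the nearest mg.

486 mg

f = (1/2)^(49/40) ≈ 0.427798; accumulation ratio R = 1/(1−f) ≈ 1.74763.
Loading dose to hit Cmax,ss on first dose: D_load = D_maint·R ≈ 278 × 1.74763 ≈ 485.84 mg.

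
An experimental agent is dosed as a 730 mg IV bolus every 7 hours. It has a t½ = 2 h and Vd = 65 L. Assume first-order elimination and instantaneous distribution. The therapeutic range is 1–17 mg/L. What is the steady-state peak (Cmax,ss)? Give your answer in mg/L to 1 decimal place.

k = ln2/t½ = ln2/2 ≈ 0.346574 h⁻¹; fraction remaining f = e^(−kτ) = e^(−0.346574×7) ≈ 0.0884.
Accumulation ratio R = 1/(1 − f) ≈ 1/0.9116 ≈ 1.0970.
Single-dose peak C₀ = D/Vd = 730/65 ≈ 11.231 mg/L.
Cmax,ss = C₀/(1 − f) ≈ 11.231/0.9116 ≈ 12.320 mg/L.
Peak 12.3 mg/L vs MTC 17 mg/L: below toxic threshold.

12.3 mg/L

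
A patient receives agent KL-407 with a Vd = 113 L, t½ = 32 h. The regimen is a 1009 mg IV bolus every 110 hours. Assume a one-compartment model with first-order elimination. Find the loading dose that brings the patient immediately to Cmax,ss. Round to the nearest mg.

f = (1/2)^(110/32) ≈ 0.092302; accumulation ratio R = 1/(1−f) ≈ 1.10169.
Loading dose to hit Cmax,ss on first dose: D_load = D_maint·R ≈ 1009 × 1.10169 ≈ 1111.61 mg.

1112 mg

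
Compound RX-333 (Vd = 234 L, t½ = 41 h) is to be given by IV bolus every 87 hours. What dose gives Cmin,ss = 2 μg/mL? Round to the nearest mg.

1569 mg

τ/t½ = 87/41 ≈ 2.122, so f = (1/2)^(87/41) ≈ 0.229736.
Cmin,ss = (D/Vd)·f/(1−f), so D = Cmin,ss·Vd·(1−f)/f.
D = 2 × 234 × (1−f)/f ≈ 2 × 234 × 3.35282 ≈ 1569.12 mg.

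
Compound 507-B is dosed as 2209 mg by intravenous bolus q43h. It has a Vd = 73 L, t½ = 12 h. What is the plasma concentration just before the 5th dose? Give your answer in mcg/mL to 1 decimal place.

2.8 mcg/mL

f = (1/2)^(τ/t½) = (1/2)^(43/12) ≈ 0.0834.
C₀ = D/Vd = 2209/73 ≈ 30.260 mcg/mL.
Before the 5th dose, 4 doses have been given. Superposition: Cmin = C₀·(f + f² + … + f^4).
≈ 30.260 × (0.0834 + 0.0070 + 0.0006 + 0.0000) ≈ 30.260 × 0.0910 ≈ 2.754 mcg/mL.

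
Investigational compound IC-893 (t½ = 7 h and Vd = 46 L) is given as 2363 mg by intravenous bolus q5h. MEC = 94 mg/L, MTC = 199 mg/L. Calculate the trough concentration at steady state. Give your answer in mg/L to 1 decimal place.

Over one 5-h interval, 5/7 ≈ 0.71429 half-lives elapse, leaving f ≈ 0.6095 of each dose.
At steady state, accumulation factor R = 1/(1 − e^(−kτ)) ≈ 2.5608.
Single-dose peak C₀ = D/Vd = 2363/46 ≈ 51.370 mg/L.
Steady-state peak Cmax,ss = C₀·R ≈ 51.370 × 2.5608 ≈ 131.548 mg/L.
One interval later, Cmin,ss = Cmax,ss·e^(−kτ) ≈ 131.548 × 0.6095 ≈ 80.179 mg/L.
Trough 80.2 mg/L vs MEC 94 mg/L: subtherapeutic.

80.2 mg/L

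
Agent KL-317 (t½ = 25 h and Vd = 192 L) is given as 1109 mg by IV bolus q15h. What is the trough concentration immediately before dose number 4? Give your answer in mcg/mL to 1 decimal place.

8.0 mcg/mL

f = (1/2)^(τ/t½) = (1/2)^(15/25) ≈ 0.6598.
C₀ = D/Vd = 1109/192 ≈ 5.776 mcg/mL.
Before the 4th dose, 3 doses have been given. Superposition: Cmin = C₀·(f + f² + … + f^3).
≈ 5.776 × (0.6598 + 0.4353 + 0.2872) ≈ 5.776 × 1.3823 ≈ 7.984 mcg/mL.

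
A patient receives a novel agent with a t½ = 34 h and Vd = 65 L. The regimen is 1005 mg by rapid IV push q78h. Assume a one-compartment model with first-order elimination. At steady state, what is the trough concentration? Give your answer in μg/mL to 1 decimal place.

Over one 78-h interval, 78/34 ≈ 2.2941 half-lives elapse, leaving f ≈ 0.2039 of each dose.
At steady state, accumulation factor R = 1/(1 − e^(−kτ)) ≈ 1.2561.
Single-dose peak C₀ = D/Vd = 1005/65 ≈ 15.462 μg/mL.
Steady-state peak Cmax,ss = C₀·R ≈ 15.462 × 1.2561 ≈ 19.422 μg/mL.
One interval later, Cmin,ss = Cmax,ss·e^(−kτ) ≈ 19.422 × 0.2039 ≈ 3.960 μg/mL.

4.0 μg/mL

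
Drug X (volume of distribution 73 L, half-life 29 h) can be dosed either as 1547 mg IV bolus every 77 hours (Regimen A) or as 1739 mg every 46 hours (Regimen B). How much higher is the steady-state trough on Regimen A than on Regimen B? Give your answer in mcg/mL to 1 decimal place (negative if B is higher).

Regimen A: f = (1/2)^(77/29) ≈ 0.1587; Cmin,ss = (1547/73)·f/(1−f) ≈ 3.998 mcg/mL.
Regimen B: f = (1/2)^(46/29) ≈ 0.3330; Cmin,ss = (1739/73)·f/(1−f) ≈ 11.893 mcg/mL.
Difference ≈ 3.998 − 11.893 ≈ -7.895 mcg/mL.

-7.9 mcg/mL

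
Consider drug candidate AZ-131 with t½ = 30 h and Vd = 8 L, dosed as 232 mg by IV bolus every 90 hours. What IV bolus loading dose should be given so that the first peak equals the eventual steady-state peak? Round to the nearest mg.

f = (1/2)^(90/30) ≈ 0.125000; accumulation ratio R = 1/(1−f) ≈ 1.14286.
Loading dose to hit Cmax,ss on first dose: D_load = D_maint·R ≈ 232 × 1.14286 ≈ 265.14 mg.

265 mg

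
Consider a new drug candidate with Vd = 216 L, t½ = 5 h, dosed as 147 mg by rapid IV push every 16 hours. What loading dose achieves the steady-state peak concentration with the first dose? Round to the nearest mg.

f = (1/2)^(16/5) ≈ 0.108819; accumulation ratio R = 1/(1−f) ≈ 1.12211.
Loading dose to hit Cmax,ss on first dose: D_load = D_maint·R ≈ 147 × 1.12211 ≈ 164.95 mg.

165 mg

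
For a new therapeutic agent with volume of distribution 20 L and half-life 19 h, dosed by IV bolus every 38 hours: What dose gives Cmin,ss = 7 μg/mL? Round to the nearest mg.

420 mg

τ/t½ = 38/19 ≈ 2, so f = (1/2)^(38/19) ≈ 0.250000.
Cmin,ss = (D/Vd)·f/(1−f), so D = Cmin,ss·Vd·(1−f)/f.
D = 7 × 20 × (1−f)/f ≈ 7 × 20 × 3.00000 ≈ 420.00 mg.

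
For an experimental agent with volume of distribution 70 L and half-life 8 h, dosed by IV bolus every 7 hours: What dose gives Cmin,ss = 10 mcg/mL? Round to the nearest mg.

584 mg

τ/t½ = 7/8 ≈ 0.875, so f = (1/2)^(7/8) ≈ 0.545254.
Cmin,ss = (D/Vd)·f/(1−f), so D = Cmin,ss·Vd·(1−f)/f.
D = 10 × 70 × (1−f)/f ≈ 10 × 70 × 0.83401 ≈ 583.81 mg.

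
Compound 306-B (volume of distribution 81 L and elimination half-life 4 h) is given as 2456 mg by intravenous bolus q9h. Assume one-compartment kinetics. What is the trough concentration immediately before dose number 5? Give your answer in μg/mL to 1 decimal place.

f = (1/2)^(τ/t½) = (1/2)^(9/4) ≈ 0.2102.
C₀ = D/Vd = 2456/81 ≈ 30.321 μg/mL.
Before the 5th dose, 4 doses have been given. Superposition: Cmin = C₀·(f + f² + … + f^4).
≈ 30.321 × (0.2102 + 0.0442 + 0.0093 + 0.0020) ≈ 30.321 × 0.2657 ≈ 8.056 μg/mL.

8.1 μg/mL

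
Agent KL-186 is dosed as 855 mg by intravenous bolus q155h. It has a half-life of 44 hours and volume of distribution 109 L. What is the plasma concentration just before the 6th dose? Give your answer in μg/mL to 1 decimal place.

f = (1/2)^(τ/t½) = (1/2)^(155/44) ≈ 0.0870.
C₀ = D/Vd = 855/109 ≈ 7.844 μg/mL.
Before the 6th dose, 5 doses have been given. Superposition: Cmin = C₀·(f + f² + … + f^5).
≈ 7.844 × (0.0870 + 0.0076 + 0.0007 + 0.0001 + 0.0000) ≈ 7.844 × 0.0954 ≈ 0.748 μg/mL.

0.7 μg/mL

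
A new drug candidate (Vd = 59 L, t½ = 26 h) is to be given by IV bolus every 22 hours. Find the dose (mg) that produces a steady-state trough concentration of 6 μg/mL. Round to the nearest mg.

282 mg

τ/t½ = 22/26 ≈ 0.84615, so f = (1/2)^(22/26) ≈ 0.556266.
Cmin,ss = (D/Vd)·f/(1−f), so D = Cmin,ss·Vd·(1−f)/f.
D = 6 × 59 × (1−f)/f ≈ 6 × 59 × 0.79770 ≈ 282.39 mg.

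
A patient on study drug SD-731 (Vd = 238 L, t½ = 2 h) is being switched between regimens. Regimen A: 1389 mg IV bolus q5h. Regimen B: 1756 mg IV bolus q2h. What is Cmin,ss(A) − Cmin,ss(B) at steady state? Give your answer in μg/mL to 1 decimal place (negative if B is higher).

Regimen A: f = (1/2)^(5/2) ≈ 0.1768; Cmin,ss = (1389/238)·f/(1−f) ≈ 1.253 μg/mL.
Regimen B: f = (1/2)^(2/2) ≈ 0.5000; Cmin,ss = (1756/238)·f/(1−f) ≈ 7.378 μg/mL.
Difference ≈ 1.253 − 7.378 ≈ -6.125 μg/mL.

-6.1 μg/mL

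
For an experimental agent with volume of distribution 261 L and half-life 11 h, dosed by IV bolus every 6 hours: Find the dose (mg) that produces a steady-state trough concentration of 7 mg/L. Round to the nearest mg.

τ/t½ = 6/11 ≈ 0.54545, so f = (1/2)^(6/11) ≈ 0.685175.
Cmin,ss = (D/Vd)·f/(1−f), so D = Cmin,ss·Vd·(1−f)/f.
D = 7 × 261 × (1−f)/f ≈ 7 × 261 × 0.45948 ≈ 839.47 mg.

839 mg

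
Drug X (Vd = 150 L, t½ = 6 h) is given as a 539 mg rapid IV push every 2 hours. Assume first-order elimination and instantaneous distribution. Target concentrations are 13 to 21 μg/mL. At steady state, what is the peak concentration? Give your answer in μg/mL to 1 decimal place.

17.4 μg/mL

τ/t½ = 2/6 ≈ 0.33333, so fraction remaining f = (1/2)^(2/6) ≈ 0.7937.
Accumulation ratio R = 1/(1 − f) ≈ 1/0.2063 ≈ 4.8473.
Single-dose peak C₀ = D/Vd = 539/150 ≈ 3.593 μg/mL.
Cmax,ss = C₀/(1 − f) ≈ 3.593/0.2063 ≈ 17.416 μg/mL.
Peak 17.4 μg/mL vs MTC 21 μg/mL: below toxic threshold.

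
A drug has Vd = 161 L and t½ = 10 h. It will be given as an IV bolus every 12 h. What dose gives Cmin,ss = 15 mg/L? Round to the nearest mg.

τ/t½ = 12/10 ≈ 1.2, so f = (1/2)^(12/10) ≈ 0.435275.
Cmin,ss = (D/Vd)·f/(1−f), so D = Cmin,ss·Vd·(1−f)/f.
D = 15 × 161 × (1−f)/f ≈ 15 × 161 × 1.29740 ≈ 3133.22 mg.

3133 mg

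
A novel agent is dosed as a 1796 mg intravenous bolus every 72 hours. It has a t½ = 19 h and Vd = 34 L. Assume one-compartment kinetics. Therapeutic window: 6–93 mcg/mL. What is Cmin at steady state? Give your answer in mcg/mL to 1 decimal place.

k = ln2/t½ = ln2/19 ≈ 0.036481 h⁻¹; fraction remaining f = e^(−kτ) = e^(−0.036481×72) ≈ 0.0723.
At steady state, accumulation factor R = 1/(1 − e^(−kτ)) ≈ 1.0779.
Each bolus raises the concentration by D/Vd = 1796/34 ≈ 52.824 mcg/mL.
Cmax,ss = C₀/(1 − f) ≈ 52.824/0.9277 ≈ 56.941 mcg/mL.
One interval later, Cmin,ss = Cmax,ss·e^(−kτ) ≈ 56.941 × 0.0723 ≈ 4.117 mcg/mL.
Trough 4.1 mcg/mL vs MEC 6 mcg/mL: subtherapeutic.

4.1 mcg/mL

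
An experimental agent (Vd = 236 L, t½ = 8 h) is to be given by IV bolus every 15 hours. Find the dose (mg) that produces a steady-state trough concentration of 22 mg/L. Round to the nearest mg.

τ/t½ = 15/8 ≈ 1.875, so f = (1/2)^(15/8) ≈ 0.272627.
Cmin,ss = (D/Vd)·f/(1−f), so D = Cmin,ss·Vd·(1−f)/f.
D = 22 × 236 × (1−f)/f ≈ 22 × 236 × 2.66802 ≈ 13852.36 mg.

13852 mg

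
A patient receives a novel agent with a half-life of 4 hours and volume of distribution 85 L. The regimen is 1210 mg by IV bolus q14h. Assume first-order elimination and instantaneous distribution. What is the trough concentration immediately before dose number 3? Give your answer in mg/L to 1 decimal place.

1.4 mg/L

f = (1/2)^(τ/t½) = (1/2)^(14/4) ≈ 0.0884.
C₀ = D/Vd = 1210/85 ≈ 14.235 mg/L.
Before the 3rd dose, 2 doses have been given. Superposition: Cmin = C₀·(f + f²).
≈ 14.235 × (0.0884 + 0.0078) ≈ 14.235 × 0.0962 ≈ 1.369 mg/L.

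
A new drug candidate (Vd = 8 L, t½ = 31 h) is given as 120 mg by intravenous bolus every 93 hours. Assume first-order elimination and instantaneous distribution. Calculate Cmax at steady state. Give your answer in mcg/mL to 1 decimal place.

τ = 93 h = 3 half-lives, so f = (1/2)^3 = 0.125.
At steady state, R = 1/(1 − 0.125) = 8/7.
Single-dose peak C₀ = D/Vd = 120/8 = 15 mcg/mL.
Steady-state peak Cmax,ss = C₀·R = 15 × 8/7 ≈ 17.143 mcg/mL.

17.1 mcg/mL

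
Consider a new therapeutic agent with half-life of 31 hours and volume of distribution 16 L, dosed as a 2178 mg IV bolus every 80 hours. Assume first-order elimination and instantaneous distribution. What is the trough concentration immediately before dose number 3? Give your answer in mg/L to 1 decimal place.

f = (1/2)^(τ/t½) = (1/2)^(80/31) ≈ 0.1672.
C₀ = D/Vd = 2178/16 ≈ 136.125 mg/L.
Before the 3rd dose, 2 doses have been given. Superposition: Cmin = C₀·(f + f²).
≈ 136.125 × (0.1672 + 0.0280) ≈ 136.125 × 0.1952 ≈ 26.572 mg/L.

26.6 mg/L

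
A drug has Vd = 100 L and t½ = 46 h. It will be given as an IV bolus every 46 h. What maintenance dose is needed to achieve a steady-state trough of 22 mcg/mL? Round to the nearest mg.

τ/t½ = 46/46 ≈ 1, so f = (1/2)^(46/46) ≈ 0.500000.
Cmin,ss = (D/Vd)·f/(1−f), so D = Cmin,ss·Vd·(1−f)/f.
D = 22 × 100 × (1−f)/f ≈ 22 × 100 × 1.00000 ≈ 2200.00 mg.

2200 mg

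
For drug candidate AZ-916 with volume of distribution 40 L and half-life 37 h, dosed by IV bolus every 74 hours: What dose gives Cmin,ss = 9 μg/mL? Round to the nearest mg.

τ/t½ = 74/37 ≈ 2, so f = (1/2)^(74/37) ≈ 0.250000.
Cmin,ss = (D/Vd)·f/(1−f), so D = Cmin,ss·Vd·(1−f)/f.
D = 9 × 40 × (1−f)/f ≈ 9 × 40 × 3.00000 ≈ 1080.00 mg.

1080 mg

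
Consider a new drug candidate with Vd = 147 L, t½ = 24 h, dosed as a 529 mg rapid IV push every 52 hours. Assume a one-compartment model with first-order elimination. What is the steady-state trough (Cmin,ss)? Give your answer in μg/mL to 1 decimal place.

1.0 μg/mL

Over one 52-h interval, 52/24 ≈ 2.1667 half-lives elapse, leaving f ≈ 0.2227 of each dose.
Accumulation ratio R = 1/(1 − f) ≈ 1/0.7773 ≈ 1.2865.
Each bolus raises the concentration by D/Vd = 529/147 ≈ 3.599 μg/mL.
Steady-state peak Cmax,ss = C₀·R ≈ 3.599 × 1.2865 ≈ 4.630 μg/mL.
Steady-state trough Cmin,ss = Cmax,ss·f ≈ 4.630 × 0.2227 ≈ 1.031 μg/mL.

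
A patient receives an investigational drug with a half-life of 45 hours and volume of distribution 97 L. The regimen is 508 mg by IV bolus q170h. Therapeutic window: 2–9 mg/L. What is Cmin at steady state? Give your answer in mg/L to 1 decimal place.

τ/t½ = 170/45 ≈ 3.7778, so fraction remaining f = (1/2)^(170/45) ≈ 0.0729.
At steady state, accumulation factor R = 1/(1 − e^(−kτ)) ≈ 1.0786.
Each bolus raises the concentration by D/Vd = 508/97 ≈ 5.237 mg/L.
Cmax,ss = C₀/(1 − f) ≈ 5.237/0.9271 ≈ 5.649 mg/L.
Steady-state trough Cmin,ss = Cmax,ss·f ≈ 5.649 × 0.0729 ≈ 0.412 mg/L.
Trough 0.4 mg/L vs MEC 2 mg/L: subtherapeutic.

0.4 mg/L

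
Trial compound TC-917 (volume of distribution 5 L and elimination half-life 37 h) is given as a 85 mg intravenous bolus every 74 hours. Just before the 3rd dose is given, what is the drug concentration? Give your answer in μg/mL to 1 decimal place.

5.3 μg/mL

f = (1/2)^(τ/t½) = (1/2)^(74/37) ≈ 0.2500.
C₀ = D/Vd = 85/5 ≈ 17.000 μg/mL.
Before the 3rd dose, 2 doses have been given. Superposition: Cmin = C₀·(f + f²).
≈ 17.000 × (0.2500 + 0.0625) ≈ 17.000 × 0.3125 ≈ 5.312 μg/mL.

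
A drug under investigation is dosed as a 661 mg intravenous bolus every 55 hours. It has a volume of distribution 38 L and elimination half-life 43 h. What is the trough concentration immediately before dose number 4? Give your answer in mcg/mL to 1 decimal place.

f = (1/2)^(τ/t½) = (1/2)^(55/43) ≈ 0.4121.
C₀ = D/Vd = 661/38 ≈ 17.395 mcg/mL.
Before the 4th dose, 3 doses have been given. Superposition: Cmin = C₀·(f + f² + … + f^3).
≈ 17.395 × (0.4121 + 0.1698 + 0.0700) ≈ 17.395 × 0.6519 ≈ 11.340 mcg/mL.

11.3 mcg/mL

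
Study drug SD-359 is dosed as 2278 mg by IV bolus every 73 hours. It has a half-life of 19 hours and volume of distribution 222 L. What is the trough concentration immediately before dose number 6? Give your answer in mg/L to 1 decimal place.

f = (1/2)^(τ/t½) = (1/2)^(73/19) ≈ 0.0697.
C₀ = D/Vd = 2278/222 ≈ 10.261 mg/L.
Before the 6th dose, 5 doses have been given. Superposition: Cmin = C₀·(f + f² + … + f^5).
≈ 10.261 × (0.0697 + 0.0049 + 0.0003 + 0.0000 + 0.0000) ≈ 10.261 × 0.0749 ≈ 0.769 mg/L.

0.8 mg/L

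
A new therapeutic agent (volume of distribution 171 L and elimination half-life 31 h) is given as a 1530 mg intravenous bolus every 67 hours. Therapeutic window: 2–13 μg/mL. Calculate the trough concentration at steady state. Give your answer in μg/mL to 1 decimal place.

2.6 μg/mL

Over one 67-h interval, 67/31 ≈ 2.1613 half-lives elapse, leaving f ≈ 0.2236 of each dose.
Each bolus raises the concentration by D/Vd = 1530/171 ≈ 8.947 μg/mL.
Steady-state trough Cmin,ss = C₀·f/(1−f) ≈ 8.947 × 0.2236/0.7764 ≈ 2.577 μg/mL.
Trough 2.6 μg/mL vs MEC 2 μg/mL: adequate.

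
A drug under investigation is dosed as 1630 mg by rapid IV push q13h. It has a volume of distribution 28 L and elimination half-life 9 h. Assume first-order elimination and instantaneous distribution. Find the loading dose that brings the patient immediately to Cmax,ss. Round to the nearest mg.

f = (1/2)^(13/9) ≈ 0.367434; accumulation ratio R = 1/(1−f) ≈ 1.58086.
Loading dose to hit Cmax,ss on first dose: D_load = D_maint·R ≈ 1630 × 1.58086 ≈ 2576.80 mg.

2577 mg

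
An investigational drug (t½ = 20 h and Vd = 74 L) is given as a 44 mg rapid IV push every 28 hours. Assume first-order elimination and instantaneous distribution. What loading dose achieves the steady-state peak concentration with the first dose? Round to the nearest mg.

f = (1/2)^(28/20) ≈ 0.378929; accumulation ratio R = 1/(1−f) ≈ 1.61012.
Loading dose to hit Cmax,ss on first dose: D_load = D_maint·R ≈ 44 × 1.61012 ≈ 70.85 mg.

71 mg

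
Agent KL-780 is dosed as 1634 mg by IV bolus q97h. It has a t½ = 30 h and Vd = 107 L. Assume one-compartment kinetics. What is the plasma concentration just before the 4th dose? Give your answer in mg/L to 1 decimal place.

f = (1/2)^(τ/t½) = (1/2)^(97/30) ≈ 0.1063.
C₀ = D/Vd = 1634/107 ≈ 15.271 mg/L.
Before the 4th dose, 3 doses have been given. Superposition: Cmin = C₀·(f + f² + … + f^3).
≈ 15.271 × (0.1063 + 0.0113 + 0.0012) ≈ 15.271 × 0.1188 ≈ 1.814 mg/L.

1.8 mg/L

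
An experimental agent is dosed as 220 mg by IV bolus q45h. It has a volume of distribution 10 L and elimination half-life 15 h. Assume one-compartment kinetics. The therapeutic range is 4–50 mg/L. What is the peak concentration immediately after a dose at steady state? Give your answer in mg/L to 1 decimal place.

25.1 mg/L

τ = 45 h = 3 half-lives, so f = (1/2)^3 = 0.125.
At steady state, R = 1/(1 − 0.125) = 8/7.
Single-dose peak C₀ = D/Vd = 220/10 = 22 mg/L.
Steady-state peak Cmax,ss = C₀·R = 22 × 8/7 ≈ 25.143 mg/L.
Peak 25.1 mg/L vs MTC 50 mg/L: below toxic threshold.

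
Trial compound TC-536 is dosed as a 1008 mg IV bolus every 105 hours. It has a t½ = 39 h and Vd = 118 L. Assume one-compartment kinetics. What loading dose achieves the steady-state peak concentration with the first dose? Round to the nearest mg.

f = (1/2)^(105/39) ≈ 0.154716; accumulation ratio R = 1/(1−f) ≈ 1.18303.
Loading dose to hit Cmax,ss on first dose: D_load = D_maint·R ≈ 1008 × 1.18303 ≈ 1192.49 mg.

1192 mg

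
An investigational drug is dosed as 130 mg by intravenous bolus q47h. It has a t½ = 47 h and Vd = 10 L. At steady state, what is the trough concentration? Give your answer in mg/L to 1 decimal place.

τ = 47 h = 1 half-life, so f = (1/2)^1 = 0.5.
Accumulation ratio R = 1/(1 − f) = 1/0.5 = 2/1.
Single-dose peak C₀ = D/Vd = 130/10 = 13 mg/L.
Steady-state peak Cmax,ss = C₀·R = 13 × 2/1 ≈ 26.000 mg/L.
Steady-state trough Cmin,ss = Cmax,ss·f ≈ 26.000 × 0.5 ≈ 13.000 mg/L.

13.0 mg/L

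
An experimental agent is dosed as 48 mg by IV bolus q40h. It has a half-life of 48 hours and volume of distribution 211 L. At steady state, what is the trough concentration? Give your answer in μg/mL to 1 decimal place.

Over one 40-h interval, 40/48 ≈ 0.83333 half-lives elapse, leaving f ≈ 0.5612 of each dose.
At steady state, accumulation factor R = 1/(1 − e^(−kτ)) ≈ 2.2789.
Single-dose peak C₀ = D/Vd = 48/211 ≈ 0.227 μg/mL.
Steady-state peak Cmax,ss = C₀·R ≈ 0.227 × 2.2789 ≈ 0.517 μg/mL.
Steady-state trough Cmin,ss = Cmax,ss·f ≈ 0.517 × 0.5612 ≈ 0.290 μg/mL.

0.3 μg/mL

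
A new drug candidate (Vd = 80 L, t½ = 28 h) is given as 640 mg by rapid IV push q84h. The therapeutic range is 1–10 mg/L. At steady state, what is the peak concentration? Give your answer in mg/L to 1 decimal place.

The dosing interval is 3 half-lives, so f = 2^(−3) = 0.125.
At steady state, R = 1/(1 − 0.125) = 8/7.
Single-dose peak C₀ = D/Vd = 640/80 = 8 mg/L.
Steady-state peak Cmax,ss = C₀·R = 8 × 8/7 ≈ 9.143 mg/L.
Peak 9.1 mg/L vs MTC 10 mg/L: below toxic threshold.

9.1 mg/L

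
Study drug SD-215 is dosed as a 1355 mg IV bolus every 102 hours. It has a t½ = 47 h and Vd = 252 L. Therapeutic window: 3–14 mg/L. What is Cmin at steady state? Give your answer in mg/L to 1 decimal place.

k = ln2/t½ = ln2/47 ≈ 0.014748 h⁻¹; fraction remaining f = e^(−kτ) = e^(−0.014748×102) ≈ 0.2222.
At steady state, accumulation factor R = 1/(1 − e^(−kτ)) ≈ 1.2857.
Single-dose peak C₀ = D/Vd = 1355/252 ≈ 5.377 mg/L.
Cmax,ss = C₀/(1 − f) ≈ 5.377/0.7778 ≈ 6.913 mg/L.
Steady-state trough Cmin,ss = Cmax,ss·f ≈ 6.913 × 0.2222 ≈ 1.536 mg/L.
Trough 1.5 mg/L vs MEC 3 mg/L: subtherapeutic.

1.5 mg/L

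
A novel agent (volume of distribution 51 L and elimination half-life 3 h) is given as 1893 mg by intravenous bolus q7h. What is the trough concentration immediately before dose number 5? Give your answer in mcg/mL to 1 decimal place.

f = (1/2)^(τ/t½) = (1/2)^(7/3) ≈ 0.1984.
C₀ = D/Vd = 1893/51 ≈ 37.118 mcg/mL.
Before the 5th dose, 4 doses have been given. Superposition: Cmin = C₀·(f + f² + … + f^4).
≈ 37.118 × (0.1984 + 0.0394 + 0.0078 + 0.0015) ≈ 37.118 × 0.2471 ≈ 9.172 mcg/mL.

9.2 mcg/mL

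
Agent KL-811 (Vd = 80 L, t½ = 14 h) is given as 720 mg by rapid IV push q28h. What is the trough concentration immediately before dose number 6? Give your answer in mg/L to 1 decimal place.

f = (1/2)^(τ/t½) = (1/2)^(28/14) ≈ 0.2500.
C₀ = D/Vd = 720/80 ≈ 9.000 mg/L.
Before the 6th dose, 5 doses have been given. Superposition: Cmin = C₀·(f + f² + … + f^5).
≈ 9.000 × (0.2500 + 0.0625 + 0.0156 + 0.0039 + 0.0010) ≈ 9.000 × 0.3330 ≈ 2.997 mg/L.

3.0 mg/L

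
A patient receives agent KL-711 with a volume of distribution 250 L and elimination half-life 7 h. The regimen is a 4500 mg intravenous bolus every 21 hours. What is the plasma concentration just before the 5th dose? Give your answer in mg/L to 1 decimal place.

f = (1/2)^(τ/t½) = (1/2)^(21/7) ≈ 0.1250.
C₀ = D/Vd = 4500/250 ≈ 18.000 mg/L.
Before the 5th dose, 4 doses have been given. Superposition: Cmin = C₀·(f + f² + … + f^4).
≈ 18.000 × (0.1250 + 0.0156 + 0.0020 + 0.0002) ≈ 18.000 × 0.1428 ≈ 2.570 mg/L.

2.6 mg/L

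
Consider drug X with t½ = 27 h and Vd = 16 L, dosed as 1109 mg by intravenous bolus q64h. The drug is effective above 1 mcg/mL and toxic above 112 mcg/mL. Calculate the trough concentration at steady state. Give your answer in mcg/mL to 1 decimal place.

16.6 mcg/mL

τ/t½ = 64/27 ≈ 2.3704, so fraction remaining f = (1/2)^(64/27) ≈ 0.1934.
At steady state, accumulation factor R = 1/(1 − e^(−kτ)) ≈ 1.2398.
Single-dose peak C₀ = D/Vd = 1109/16 ≈ 69.312 mcg/mL.
Cmax,ss = C₀/(1 − f) ≈ 69.312/0.8066 ≈ 85.931 mcg/mL.
One interval later, Cmin,ss = Cmax,ss·e^(−kτ) ≈ 85.931 × 0.1934 ≈ 16.619 mcg/mL.
Trough 16.6 mcg/mL vs MEC 1 mcg/mL: adequate.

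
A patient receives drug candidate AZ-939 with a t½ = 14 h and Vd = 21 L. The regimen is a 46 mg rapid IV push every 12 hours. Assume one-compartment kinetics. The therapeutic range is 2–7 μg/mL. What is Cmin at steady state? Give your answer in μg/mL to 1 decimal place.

k = ln2/t½ = ln2/14 ≈ 0.049511 h⁻¹; fraction remaining f = e^(−kτ) = e^(−0.049511×12) ≈ 0.5520.
At steady state, accumulation factor R = 1/(1 − e^(−kτ)) ≈ 2.2321.
Single-dose peak C₀ = D/Vd = 46/21 ≈ 2.190 μg/mL.
Steady-state peak Cmax,ss = C₀·R ≈ 2.190 × 2.2321 ≈ 4.888 μg/mL.
Steady-state trough Cmin,ss = Cmax,ss·f ≈ 4.888 × 0.5520 ≈ 2.698 μg/mL.
Trough 2.7 μg/mL vs MEC 2 μg/mL: adequate.

2.7 μg/mL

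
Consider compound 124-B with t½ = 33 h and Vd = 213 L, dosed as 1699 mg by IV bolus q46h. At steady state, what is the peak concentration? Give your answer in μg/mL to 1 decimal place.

12.9 μg/mL

τ/t½ = 46/33 ≈ 1.3939, so fraction remaining f = (1/2)^(46/33) ≈ 0.3805.
Accumulation ratio R = 1/(1 − f) ≈ 1/0.6195 ≈ 1.6142.
Single-dose peak C₀ = D/Vd = 1699/213 ≈ 7.977 μg/mL.
Steady-state peak Cmax,ss = C₀·R ≈ 7.977 × 1.6142 ≈ 12.876 μg/mL.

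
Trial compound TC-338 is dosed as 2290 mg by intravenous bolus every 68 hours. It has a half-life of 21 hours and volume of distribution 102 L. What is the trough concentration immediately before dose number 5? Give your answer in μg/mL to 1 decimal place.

2.7 μg/mL

f = (1/2)^(τ/t½) = (1/2)^(68/21) ≈ 0.1060.
C₀ = D/Vd = 2290/102 ≈ 22.451 μg/mL.
Before the 5th dose, 4 doses have been given. Superposition: Cmin = C₀·(f + f² + … + f^4).
≈ 22.451 × (0.1060 + 0.0112 + 0.0012 + 0.0001) ≈ 22.451 × 0.1185 ≈ 2.660 μg/mL.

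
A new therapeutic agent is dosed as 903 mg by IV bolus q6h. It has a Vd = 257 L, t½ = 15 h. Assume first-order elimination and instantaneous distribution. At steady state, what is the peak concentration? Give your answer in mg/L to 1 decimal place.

14.5 mg/L

τ/t½ = 6/15 ≈ 0.4, so fraction remaining f = (1/2)^(6/15) ≈ 0.7579.
Accumulation ratio R = 1/(1 − f) ≈ 1/0.2421 ≈ 4.1305.
Each bolus raises the concentration by D/Vd = 903/257 ≈ 3.514 mg/L.
Steady-state peak Cmax,ss = C₀·R ≈ 3.514 × 4.1305 ≈ 14.515 mg/L.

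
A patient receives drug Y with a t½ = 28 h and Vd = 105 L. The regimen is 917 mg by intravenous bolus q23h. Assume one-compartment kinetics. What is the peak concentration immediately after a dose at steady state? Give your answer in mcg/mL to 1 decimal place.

Over one 23-h interval, 23/28 ≈ 0.82143 half-lives elapse, leaving f ≈ 0.5659 of each dose.
Accumulation ratio R = 1/(1 − f) ≈ 1/0.4341 ≈ 2.3036.
Single-dose peak C₀ = D/Vd = 917/105 ≈ 8.733 mcg/mL.
Steady-state peak Cmax,ss = C₀·R ≈ 8.733 × 2.3036 ≈ 20.117 mcg/mL.

20.1 mcg/mL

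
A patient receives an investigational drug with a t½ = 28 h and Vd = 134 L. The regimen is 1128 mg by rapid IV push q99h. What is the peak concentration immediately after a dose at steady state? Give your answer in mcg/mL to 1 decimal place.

9.2 mcg/mL

Over one 99-h interval, 99/28 ≈ 3.5357 half-lives elapse, leaving f ≈ 0.0862 of each dose.
Accumulation ratio R = 1/(1 − f) ≈ 1/0.9138 ≈ 1.0943.
Each bolus raises the concentration by D/Vd = 1128/134 ≈ 8.418 mcg/mL.
Steady-state peak Cmax,ss = C₀·R ≈ 8.418 × 1.0943 ≈ 9.212 mcg/mL.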